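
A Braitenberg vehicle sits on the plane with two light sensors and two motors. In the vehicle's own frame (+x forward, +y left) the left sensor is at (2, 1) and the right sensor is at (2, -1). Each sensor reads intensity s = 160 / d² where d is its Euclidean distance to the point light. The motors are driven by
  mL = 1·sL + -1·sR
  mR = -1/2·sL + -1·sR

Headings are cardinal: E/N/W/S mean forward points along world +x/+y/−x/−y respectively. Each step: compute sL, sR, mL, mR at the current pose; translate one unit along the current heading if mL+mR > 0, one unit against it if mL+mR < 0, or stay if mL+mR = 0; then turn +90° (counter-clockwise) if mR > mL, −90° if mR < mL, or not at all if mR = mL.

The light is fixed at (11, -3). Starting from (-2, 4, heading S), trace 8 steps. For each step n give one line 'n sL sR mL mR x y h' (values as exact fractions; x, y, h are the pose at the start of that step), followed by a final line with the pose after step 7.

n=0: pose=(-2,4,S); sL=160/169, sR=160/221; mL=640/2873, mR=-3440/2873; mL+mR=-2800/2873 → advance -1; mR−mL=-240/169 → turn -1·90°
n=1: pose=(-2,5,W); sL=80/137, sR=80/153; mL=1280/20961, mR=-17080/20961; mL+mR=-15800/20961 → advance -1; mR−mL=-120/137 → turn -1·90°
n=2: pose=(-1,5,N); sL=160/269, sR=160/221; mL=-7680/59449, mR=-60720/59449; mL+mR=-68400/59449 → advance -1; mR−mL=-240/269 → turn -1·90°
n=3: pose=(-1,4,E); sL=40/41, sR=20/17; mL=-140/697, mR=-1160/697; mL+mR=-1300/697 → advance -1; mR−mL=-60/41 → turn -1·90°
n=4: pose=(-2,4,S); sL=160/169, sR=160/221; mL=640/2873, mR=-3440/2873; mL+mR=-2800/2873 → advance -1; mR−mL=-240/169 → turn -1·90°
n=5: pose=(-2,5,W); sL=80/137, sR=80/153; mL=1280/20961, mR=-17080/20961; mL+mR=-15800/20961 → advance -1; mR−mL=-120/137 → turn -1·90°
n=6: pose=(-1,5,N); sL=160/269, sR=160/221; mL=-7680/59449, mR=-60720/59449; mL+mR=-68400/59449 → advance -1; mR−mL=-240/269 → turn -1·90°
n=7: pose=(-1,4,E); sL=40/41, sR=20/17; mL=-140/697, mR=-1160/697; mL+mR=-1300/697 → advance -1; mR−mL=-60/41 → turn -1·90°

0 160/169 160/221 640/2873 -3440/2873 -2 4 S
1 80/137 80/153 1280/20961 -17080/20961 -2 5 W
2 160/269 160/221 -7680/59449 -60720/59449 -1 5 N
3 40/41 20/17 -140/697 -1160/697 -1 4 E
4 160/169 160/221 640/2873 -3440/2873 -2 4 S
5 80/137 80/153 1280/20961 -17080/20961 -2 5 W
6 160/269 160/221 -7680/59449 -60720/59449 -1 5 N
7 40/41 20/17 -140/697 -1160/697 -1 4 E
final -2 4 S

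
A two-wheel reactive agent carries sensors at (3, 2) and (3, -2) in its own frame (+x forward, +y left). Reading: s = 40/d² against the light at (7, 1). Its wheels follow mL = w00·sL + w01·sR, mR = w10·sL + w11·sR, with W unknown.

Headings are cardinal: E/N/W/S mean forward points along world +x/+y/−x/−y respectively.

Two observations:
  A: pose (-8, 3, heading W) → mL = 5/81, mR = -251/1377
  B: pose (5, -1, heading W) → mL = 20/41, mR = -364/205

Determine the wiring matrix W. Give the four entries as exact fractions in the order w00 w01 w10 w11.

obs A: pose=(-8,3,W) → sL=10/81, sR=2/17, mL=5/81, mR=-251/1377
obs B: pose=(5,-1,W) → sL=40/41, sR=8/5, mL=20/41, mR=-364/205
sensor matrix S = [[10/81, 2/17], [40/41, 8/5]]; det S = 4672/56457
solve [mL_A; mL_B] = S·[w00; w01] and [mR_A; mR_B] = S·[w10; w11]:
  w00 = 1/2, w01 = 0, w10 = -1, w11 = -1/2

1/2 0 -1 -1/2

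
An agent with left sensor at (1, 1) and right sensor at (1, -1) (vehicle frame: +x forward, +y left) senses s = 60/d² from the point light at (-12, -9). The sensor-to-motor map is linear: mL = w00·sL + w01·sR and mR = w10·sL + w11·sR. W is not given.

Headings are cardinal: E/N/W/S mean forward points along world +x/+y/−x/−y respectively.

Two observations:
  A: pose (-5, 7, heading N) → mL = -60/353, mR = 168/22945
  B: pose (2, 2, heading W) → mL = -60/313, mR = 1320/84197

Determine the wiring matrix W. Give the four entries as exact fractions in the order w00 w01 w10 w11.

0 -1 1/2 -1/2

obs A: pose=(-5,7,N) → sL=12/65, sR=60/353, mL=-60/353, mR=168/22945
obs B: pose=(2,2,W) → sL=60/269, sR=60/313, mL=-60/313, mR=1320/84197
sensor matrix S = [[12/65, 60/353], [60/269, 60/313]]; det S = -974592/386380033
solve [mL_A; mL_B] = S·[w00; w01] and [mR_A; mR_B] = S·[w10; w11]:
  w00 = 0, w01 = -1, w10 = 1/2, w11 = -1/2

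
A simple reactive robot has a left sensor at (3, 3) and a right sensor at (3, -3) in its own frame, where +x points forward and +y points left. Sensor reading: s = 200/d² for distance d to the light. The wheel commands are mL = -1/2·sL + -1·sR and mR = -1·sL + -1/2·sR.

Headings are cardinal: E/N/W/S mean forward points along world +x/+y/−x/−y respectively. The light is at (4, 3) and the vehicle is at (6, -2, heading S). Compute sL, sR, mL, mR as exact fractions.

left sensor world pos  = (9, -5); dL² = 89
right sensor world pos = (3, -5); dR² = 65
sL = 200/89 = 200/89
sR = 200/65 = 40/13
mL = -1/2·sL + -1·sR = -4860/1157
mR = -1·sL + -1/2·sR = -4380/1157

200/89 40/13 -4860/1157 -4380/1157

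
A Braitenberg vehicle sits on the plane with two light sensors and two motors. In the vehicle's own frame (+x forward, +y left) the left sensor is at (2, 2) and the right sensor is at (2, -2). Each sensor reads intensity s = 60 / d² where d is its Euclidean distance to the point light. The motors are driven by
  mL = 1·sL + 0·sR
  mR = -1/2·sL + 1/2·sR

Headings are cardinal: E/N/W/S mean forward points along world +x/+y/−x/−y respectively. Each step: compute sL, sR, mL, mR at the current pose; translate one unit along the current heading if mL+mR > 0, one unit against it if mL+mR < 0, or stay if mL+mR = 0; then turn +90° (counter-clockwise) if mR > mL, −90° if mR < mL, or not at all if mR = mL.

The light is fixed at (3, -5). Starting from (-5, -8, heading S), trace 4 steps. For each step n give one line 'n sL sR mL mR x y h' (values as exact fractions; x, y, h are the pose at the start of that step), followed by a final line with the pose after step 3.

n=0: pose=(-5,-8,S); sL=60/61, sR=12/25; mL=60/61, mR=-384/1525; mL+mR=1116/1525 → advance +1; mR−mL=-1884/1525 → turn -1·90°
n=1: pose=(-5,-9,W); sL=15/34, sR=15/26; mL=15/34, mR=15/221; mL+mR=225/442 → advance +1; mR−mL=-165/442 → turn -1·90°
n=2: pose=(-6,-9,N); sL=12/25, sR=60/53; mL=12/25, mR=432/1325; mL+mR=1068/1325 → advance +1; mR−mL=-204/1325 → turn -1·90°
n=3: pose=(-6,-8,E); sL=6/5, sR=30/37; mL=6/5, mR=-36/185; mL+mR=186/185 → advance +1; mR−mL=-258/185 → turn -1·90°

0 60/61 12/25 60/61 -384/1525 -5 -8 S
1 15/34 15/26 15/34 15/221 -5 -9 W
2 12/25 60/53 12/25 432/1325 -6 -9 N
3 6/5 30/37 6/5 -36/185 -6 -8 E
final -5 -8 S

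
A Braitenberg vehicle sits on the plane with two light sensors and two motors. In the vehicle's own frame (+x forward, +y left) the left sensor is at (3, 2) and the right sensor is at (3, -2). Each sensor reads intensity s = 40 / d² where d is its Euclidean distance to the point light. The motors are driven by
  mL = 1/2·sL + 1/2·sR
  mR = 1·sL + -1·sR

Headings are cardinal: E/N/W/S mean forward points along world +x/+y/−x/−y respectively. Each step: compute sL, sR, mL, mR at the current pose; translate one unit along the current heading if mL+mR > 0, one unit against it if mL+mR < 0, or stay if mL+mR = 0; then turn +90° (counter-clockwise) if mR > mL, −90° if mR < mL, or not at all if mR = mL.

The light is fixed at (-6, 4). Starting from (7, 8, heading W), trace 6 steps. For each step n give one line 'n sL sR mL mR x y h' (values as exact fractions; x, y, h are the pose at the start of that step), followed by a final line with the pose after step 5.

0 5/13 5/17 75/221 20/221 7 8 W
1 40/149 8/49 1576/7301 768/7301 6 8 N
2 20/137 20/117 2540/16029 -400/16029 6 9 E
3 40/229 8/25 1416/5725 -832/5725 7 9 S
4 5/13 5/17 75/221 20/221 7 8 W
5 40/149 8/49 1576/7301 768/7301 6 8 N
final 6 9 E

n=0: pose=(7,8,W); sL=5/13, sR=5/17; mL=75/221, mR=20/221; mL+mR=95/221 → advance +1; mR−mL=-55/221 → turn -1·90°
n=1: pose=(6,8,N); sL=40/149, sR=8/49; mL=1576/7301, mR=768/7301; mL+mR=2344/7301 → advance +1; mR−mL=-808/7301 → turn -1·90°
n=2: pose=(6,9,E); sL=20/137, sR=20/117; mL=2540/16029, mR=-400/16029; mL+mR=2140/16029 → advance +1; mR−mL=-980/5343 → turn -1·90°
n=3: pose=(7,9,S); sL=40/229, sR=8/25; mL=1416/5725, mR=-832/5725; mL+mR=584/5725 → advance +1; mR−mL=-2248/5725 → turn -1·90°
n=4: pose=(7,8,W); sL=5/13, sR=5/17; mL=75/221, mR=20/221; mL+mR=95/221 → advance +1; mR−mL=-55/221 → turn -1·90°
n=5: pose=(6,8,N); sL=40/149, sR=8/49; mL=1576/7301, mR=768/7301; mL+mR=2344/7301 → advance +1; mR−mL=-808/7301 → turn -1·90°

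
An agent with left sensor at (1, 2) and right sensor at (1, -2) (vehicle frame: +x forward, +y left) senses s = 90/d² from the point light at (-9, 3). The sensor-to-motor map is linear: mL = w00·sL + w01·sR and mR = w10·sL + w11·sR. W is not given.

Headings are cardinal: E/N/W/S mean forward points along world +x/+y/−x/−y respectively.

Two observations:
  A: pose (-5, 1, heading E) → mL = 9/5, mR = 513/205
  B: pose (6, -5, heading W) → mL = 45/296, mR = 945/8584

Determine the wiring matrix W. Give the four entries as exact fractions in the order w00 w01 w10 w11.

1/2 0 1 -1/2

obs A: pose=(-5,1,E) → sL=18/5, sR=90/41, mL=9/5, mR=513/205
obs B: pose=(6,-5,W) → sL=45/148, sR=45/116, mL=45/296, mR=945/8584
sensor matrix S = [[18/5, 90/41], [45/148, 45/116]]; det S = 32076/43993
solve [mL_A; mL_B] = S·[w00; w01] and [mR_A; mR_B] = S·[w10; w11]:
  w00 = 1/2, w01 = 0, w10 = 1, w11 = -1/2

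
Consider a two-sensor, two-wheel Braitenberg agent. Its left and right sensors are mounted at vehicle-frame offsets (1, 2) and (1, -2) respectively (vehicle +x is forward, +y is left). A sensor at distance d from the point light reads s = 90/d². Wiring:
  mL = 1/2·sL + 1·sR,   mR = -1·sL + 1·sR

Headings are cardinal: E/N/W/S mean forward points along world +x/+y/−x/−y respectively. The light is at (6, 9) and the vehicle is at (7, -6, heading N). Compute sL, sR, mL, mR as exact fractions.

90/197 18/41 5391/8077 -144/8077

left sensor world pos  = (5, -5); dL² = 197
right sensor world pos = (9, -5); dR² = 205
sL = 90/197 = 90/197
sR = 90/205 = 18/41
mL = 1/2·sL + 1·sR = 5391/8077
mR = -1·sL + 1·sR = -144/8077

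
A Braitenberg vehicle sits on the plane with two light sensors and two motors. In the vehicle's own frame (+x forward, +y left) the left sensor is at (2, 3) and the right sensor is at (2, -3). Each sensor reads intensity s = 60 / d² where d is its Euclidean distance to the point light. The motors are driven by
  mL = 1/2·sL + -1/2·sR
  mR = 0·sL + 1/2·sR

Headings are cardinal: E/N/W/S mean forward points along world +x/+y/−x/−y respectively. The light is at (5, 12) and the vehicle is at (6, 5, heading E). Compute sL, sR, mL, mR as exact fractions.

12/5 60/109 504/545 30/109

left sensor world pos  = (8, 8); dL² = 25
right sensor world pos = (8, 2); dR² = 109
sL = 60/25 = 12/5
sR = 60/109 = 60/109
mL = 1/2·sL + -1/2·sR = 504/545
mR = 0·sL + 1/2·sR = 30/109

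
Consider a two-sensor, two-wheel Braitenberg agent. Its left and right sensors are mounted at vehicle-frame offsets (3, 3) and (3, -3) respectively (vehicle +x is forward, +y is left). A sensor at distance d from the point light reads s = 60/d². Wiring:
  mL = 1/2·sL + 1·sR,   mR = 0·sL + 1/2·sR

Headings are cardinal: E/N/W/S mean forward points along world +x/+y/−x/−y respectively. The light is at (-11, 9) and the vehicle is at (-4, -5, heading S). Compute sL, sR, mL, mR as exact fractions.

60/389 12/61 6498/23729 6/61

left sensor world pos  = (-1, -8); dL² = 389
right sensor world pos = (-7, -8); dR² = 305
sL = 60/389 = 60/389
sR = 60/305 = 12/61
mL = 1/2·sL + 1·sR = 6498/23729
mR = 0·sL + 1/2·sR = 6/61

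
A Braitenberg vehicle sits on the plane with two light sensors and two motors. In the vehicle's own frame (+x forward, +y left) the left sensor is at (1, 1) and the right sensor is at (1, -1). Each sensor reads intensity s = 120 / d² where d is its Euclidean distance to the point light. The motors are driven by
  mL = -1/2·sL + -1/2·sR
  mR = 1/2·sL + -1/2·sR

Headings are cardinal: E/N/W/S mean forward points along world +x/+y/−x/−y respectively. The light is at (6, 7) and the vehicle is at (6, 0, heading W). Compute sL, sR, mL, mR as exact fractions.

left sensor world pos  = (5, -1); dL² = 65
right sensor world pos = (5, 1); dR² = 37
sL = 120/65 = 24/13
sR = 120/37 = 120/37
mL = -1/2·sL + -1/2·sR = -1224/481
mR = 1/2·sL + -1/2·sR = -336/481

24/13 120/37 -1224/481 -336/481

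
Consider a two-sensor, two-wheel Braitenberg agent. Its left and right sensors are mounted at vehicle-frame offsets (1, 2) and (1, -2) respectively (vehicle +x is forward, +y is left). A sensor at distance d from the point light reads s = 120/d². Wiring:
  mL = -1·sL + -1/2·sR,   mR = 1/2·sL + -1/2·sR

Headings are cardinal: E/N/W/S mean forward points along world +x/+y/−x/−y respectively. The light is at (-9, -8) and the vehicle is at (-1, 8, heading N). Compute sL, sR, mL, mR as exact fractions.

24/65 120/389 -13236/25285 768/25285

left sensor world pos  = (-3, 9); dL² = 325
right sensor world pos = (1, 9); dR² = 389
sL = 120/325 = 24/65
sR = 120/389 = 120/389
mL = -1·sL + -1/2·sR = -13236/25285
mR = 1/2·sL + -1/2·sR = 768/25285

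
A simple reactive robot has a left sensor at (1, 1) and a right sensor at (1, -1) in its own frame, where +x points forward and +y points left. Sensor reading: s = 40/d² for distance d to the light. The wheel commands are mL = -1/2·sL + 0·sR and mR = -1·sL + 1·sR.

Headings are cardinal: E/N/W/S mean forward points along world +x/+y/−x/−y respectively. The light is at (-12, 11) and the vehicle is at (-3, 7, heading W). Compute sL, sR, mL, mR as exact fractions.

left sensor world pos  = (-4, 6); dL² = 89
right sensor world pos = (-4, 8); dR² = 73
sL = 40/89 = 40/89
sR = 40/73 = 40/73
mL = -1/2·sL + 0·sR = -20/89
mR = -1·sL + 1·sR = 640/6497

40/89 40/73 -20/89 640/6497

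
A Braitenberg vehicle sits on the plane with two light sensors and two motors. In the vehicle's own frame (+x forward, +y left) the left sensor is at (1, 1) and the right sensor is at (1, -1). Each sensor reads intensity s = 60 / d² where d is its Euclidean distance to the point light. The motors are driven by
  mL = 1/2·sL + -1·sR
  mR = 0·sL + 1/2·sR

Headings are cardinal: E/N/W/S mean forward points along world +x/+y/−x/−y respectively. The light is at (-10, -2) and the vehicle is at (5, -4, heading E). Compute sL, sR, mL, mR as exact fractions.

left sensor world pos  = (6, -3); dL² = 257
right sensor world pos = (6, -5); dR² = 265
sL = 60/257 = 60/257
sR = 60/265 = 12/53
mL = 1/2·sL + -1·sR = -1494/13621
mR = 0·sL + 1/2·sR = 6/53

60/257 12/53 -1494/13621 6/53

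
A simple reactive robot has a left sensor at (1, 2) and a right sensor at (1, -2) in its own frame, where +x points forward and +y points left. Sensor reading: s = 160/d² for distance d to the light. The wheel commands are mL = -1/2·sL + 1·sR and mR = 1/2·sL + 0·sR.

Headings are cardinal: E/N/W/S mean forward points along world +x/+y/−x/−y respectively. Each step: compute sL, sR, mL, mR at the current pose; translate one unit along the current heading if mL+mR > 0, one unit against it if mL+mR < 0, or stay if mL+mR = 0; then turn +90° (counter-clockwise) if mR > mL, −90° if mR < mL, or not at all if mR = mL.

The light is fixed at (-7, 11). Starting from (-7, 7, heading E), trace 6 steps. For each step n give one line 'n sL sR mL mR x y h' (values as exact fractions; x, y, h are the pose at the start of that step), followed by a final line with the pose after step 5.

0 32 160/37 -432/37 16 -7 7 E
1 16 80/9 8/9 8 -6 7 N
2 32/5 160 784/5 16/5 -6 8 W
3 20 20 10 10 -7 8 N
4 32 32 16 16 -7 9 N
5 40 40 20 20 -7 10 N
final -7 11 N

n=0: pose=(-7,7,E); sL=32, sR=160/37; mL=-432/37, mR=16; mL+mR=160/37 → advance +1; mR−mL=1024/37 → turn +1·90°
n=1: pose=(-6,7,N); sL=16, sR=80/9; mL=8/9, mR=8; mL+mR=80/9 → advance +1; mR−mL=64/9 → turn +1·90°
n=2: pose=(-6,8,W); sL=32/5, sR=160; mL=784/5, mR=16/5; mL+mR=160 → advance +1; mR−mL=-768/5 → turn -1·90°
n=3: pose=(-7,8,N); sL=20, sR=20; mL=10, mR=10; mL+mR=20 → advance +1; mR−mL=0 → turn +0·90°
n=4: pose=(-7,9,N); sL=32, sR=32; mL=16, mR=16; mL+mR=32 → advance +1; mR−mL=0 → turn +0·90°
n=5: pose=(-7,10,N); sL=40, sR=40; mL=20, mR=20; mL+mR=40 → advance +1; mR−mL=0 → turn +0·90°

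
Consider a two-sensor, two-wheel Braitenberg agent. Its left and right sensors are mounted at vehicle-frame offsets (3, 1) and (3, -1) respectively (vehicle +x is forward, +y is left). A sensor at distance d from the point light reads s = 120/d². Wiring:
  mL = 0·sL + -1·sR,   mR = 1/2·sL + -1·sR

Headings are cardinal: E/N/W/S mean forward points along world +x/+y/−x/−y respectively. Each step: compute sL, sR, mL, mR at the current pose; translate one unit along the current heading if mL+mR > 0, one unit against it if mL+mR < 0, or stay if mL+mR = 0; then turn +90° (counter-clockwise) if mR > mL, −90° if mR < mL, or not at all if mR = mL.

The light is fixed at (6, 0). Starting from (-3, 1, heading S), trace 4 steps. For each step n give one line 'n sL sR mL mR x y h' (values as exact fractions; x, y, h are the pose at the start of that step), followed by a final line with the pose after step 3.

n=0: pose=(-3,1,S); sL=30/17, sR=15/13; mL=-15/13, mR=-60/221; mL+mR=-315/221 → advance -1; mR−mL=15/17 → turn +1·90°
n=1: pose=(-3,2,E); sL=8/3, sR=120/37; mL=-120/37, mR=-212/111; mL+mR=-572/111 → advance -1; mR−mL=4/3 → turn +1·90°
n=2: pose=(-4,2,N); sL=60/73, sR=60/53; mL=-60/53, mR=-2790/3869; mL+mR=-7170/3869 → advance -1; mR−mL=30/73 → turn +1·90°
n=3: pose=(-4,1,W); sL=120/169, sR=120/173; mL=-120/173, mR=-9900/29237; mL+mR=-30180/29237 → advance -1; mR−mL=60/169 → turn +1·90°

0 30/17 15/13 -15/13 -60/221 -3 1 S
1 8/3 120/37 -120/37 -212/111 -3 2 E
2 60/73 60/53 -60/53 -2790/3869 -4 2 N
3 120/169 120/173 -120/173 -9900/29237 -4 1 W
final -3 1 S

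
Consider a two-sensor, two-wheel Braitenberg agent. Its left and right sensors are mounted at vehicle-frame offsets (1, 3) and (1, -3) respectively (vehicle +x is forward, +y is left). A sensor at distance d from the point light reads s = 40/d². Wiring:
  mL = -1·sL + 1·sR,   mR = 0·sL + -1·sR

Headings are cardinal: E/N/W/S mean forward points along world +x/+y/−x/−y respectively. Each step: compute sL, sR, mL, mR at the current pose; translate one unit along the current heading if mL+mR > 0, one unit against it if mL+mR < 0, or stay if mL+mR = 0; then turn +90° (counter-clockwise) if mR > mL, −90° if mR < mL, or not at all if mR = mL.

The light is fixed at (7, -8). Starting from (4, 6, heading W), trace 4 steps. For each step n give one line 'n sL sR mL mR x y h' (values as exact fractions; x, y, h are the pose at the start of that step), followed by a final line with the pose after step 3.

0 40/137 8/61 -1344/8357 -8/61 4 6 W
1 4/17 20/97 -48/1649 -20/97 5 6 S
2 40/153 40/333 -800/5661 -40/333 5 7 W
3 1/5 10/53 -3/265 -10/53 6 7 S
final 6 8 W

n=0: pose=(4,6,W); sL=40/137, sR=8/61; mL=-1344/8357, mR=-8/61; mL+mR=-40/137 → advance -1; mR−mL=248/8357 → turn +1·90°
n=1: pose=(5,6,S); sL=4/17, sR=20/97; mL=-48/1649, mR=-20/97; mL+mR=-4/17 → advance -1; mR−mL=-292/1649 → turn -1·90°
n=2: pose=(5,7,W); sL=40/153, sR=40/333; mL=-800/5661, mR=-40/333; mL+mR=-40/153 → advance -1; mR−mL=40/1887 → turn +1·90°
n=3: pose=(6,7,S); sL=1/5, sR=10/53; mL=-3/265, mR=-10/53; mL+mR=-1/5 → advance -1; mR−mL=-47/265 → turn -1·90°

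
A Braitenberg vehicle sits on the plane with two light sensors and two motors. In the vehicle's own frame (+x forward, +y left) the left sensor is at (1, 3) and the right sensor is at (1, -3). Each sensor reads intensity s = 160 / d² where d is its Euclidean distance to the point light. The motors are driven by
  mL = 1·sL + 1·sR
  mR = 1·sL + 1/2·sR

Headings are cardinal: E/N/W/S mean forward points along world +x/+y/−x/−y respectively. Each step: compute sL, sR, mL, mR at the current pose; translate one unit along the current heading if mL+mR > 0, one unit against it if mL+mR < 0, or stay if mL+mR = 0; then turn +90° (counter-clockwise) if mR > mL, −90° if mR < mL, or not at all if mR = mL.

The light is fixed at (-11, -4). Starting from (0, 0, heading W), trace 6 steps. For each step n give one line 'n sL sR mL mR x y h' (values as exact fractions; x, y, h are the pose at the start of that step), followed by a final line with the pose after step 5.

n=0: pose=(0,0,W); sL=160/101, sR=160/149; mL=40000/15049, mR=31920/15049; mL+mR=71920/15049 → advance +1; mR−mL=-80/149 → turn -1·90°
n=1: pose=(-1,0,N); sL=80/37, sR=80/97; mL=10720/3589, mR=9240/3589; mL+mR=19960/3589 → advance +1; mR−mL=-40/97 → turn -1·90°
n=2: pose=(-1,1,E); sL=32/37, sR=32/25; mL=1984/925, mR=1392/925; mL+mR=3376/925 → advance +1; mR−mL=-16/25 → turn -1·90°
n=3: pose=(0,1,S); sL=40/53, sR=2; mL=146/53, mR=93/53; mL+mR=239/53 → advance +1; mR−mL=-1 → turn -1·90°
n=4: pose=(0,0,W); sL=160/101, sR=160/149; mL=40000/15049, mR=31920/15049; mL+mR=71920/15049 → advance +1; mR−mL=-80/149 → turn -1·90°
n=5: pose=(-1,0,N); sL=80/37, sR=80/97; mL=10720/3589, mR=9240/3589; mL+mR=19960/3589 → advance +1; mR−mL=-40/97 → turn -1·90°

0 160/101 160/149 40000/15049 31920/15049 0 0 W
1 80/37 80/97 10720/3589 9240/3589 -1 0 N
2 32/37 32/25 1984/925 1392/925 -1 1 E
3 40/53 2 146/53 93/53 0 1 S
4 160/101 160/149 40000/15049 31920/15049 0 0 W
5 80/37 80/97 10720/3589 9240/3589 -1 0 N
final -1 1 E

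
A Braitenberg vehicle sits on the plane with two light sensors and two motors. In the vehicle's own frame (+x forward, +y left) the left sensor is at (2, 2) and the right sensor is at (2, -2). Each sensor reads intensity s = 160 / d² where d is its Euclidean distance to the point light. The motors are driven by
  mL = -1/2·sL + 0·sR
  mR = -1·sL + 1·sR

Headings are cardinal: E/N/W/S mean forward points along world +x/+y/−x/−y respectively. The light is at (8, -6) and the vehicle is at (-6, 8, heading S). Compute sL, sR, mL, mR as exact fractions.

5/9 2/5 -5/18 -7/45

left sensor world pos  = (-4, 6); dL² = 288
right sensor world pos = (-8, 6); dR² = 400
sL = 160/288 = 5/9
sR = 160/400 = 2/5
mL = -1/2·sL + 0·sR = -5/18
mR = -1·sL + 1·sR = -7/45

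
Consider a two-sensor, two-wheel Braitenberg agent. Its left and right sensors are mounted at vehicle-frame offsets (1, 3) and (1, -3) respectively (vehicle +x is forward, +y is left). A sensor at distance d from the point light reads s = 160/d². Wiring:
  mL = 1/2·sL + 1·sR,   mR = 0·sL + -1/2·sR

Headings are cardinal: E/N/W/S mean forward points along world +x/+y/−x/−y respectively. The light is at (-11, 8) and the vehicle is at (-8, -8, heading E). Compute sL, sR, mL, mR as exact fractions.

left sensor world pos  = (-7, -5); dL² = 185
right sensor world pos = (-7, -11); dR² = 377
sL = 160/185 = 32/37
sR = 160/377 = 160/377
mL = 1/2·sL + 1·sR = 11952/13949
mR = 0·sL + -1/2·sR = -80/377

32/37 160/377 11952/13949 -80/377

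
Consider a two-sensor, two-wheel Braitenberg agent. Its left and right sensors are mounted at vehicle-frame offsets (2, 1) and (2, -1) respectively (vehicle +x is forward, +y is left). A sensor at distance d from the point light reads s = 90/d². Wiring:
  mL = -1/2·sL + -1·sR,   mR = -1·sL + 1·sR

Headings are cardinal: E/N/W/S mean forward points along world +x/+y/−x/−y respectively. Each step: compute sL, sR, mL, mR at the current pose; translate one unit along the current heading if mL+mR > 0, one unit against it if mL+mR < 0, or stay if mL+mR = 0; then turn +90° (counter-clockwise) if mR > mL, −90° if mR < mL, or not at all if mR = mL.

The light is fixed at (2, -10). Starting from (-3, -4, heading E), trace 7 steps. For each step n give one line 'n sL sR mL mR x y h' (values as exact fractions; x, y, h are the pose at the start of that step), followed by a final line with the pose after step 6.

n=0: pose=(-3,-4,E); sL=45/29, sR=45/17; mL=-3375/986, mR=540/493; mL+mR=-135/58 → advance -1; mR−mL=4455/986 → turn +1·90°
n=1: pose=(-4,-4,N); sL=90/113, sR=90/89; mL=-14175/10057, mR=2160/10057; mL+mR=-135/113 → advance -1; mR−mL=16335/10057 → turn +1·90°
n=2: pose=(-4,-5,W); sL=9/8, sR=9/10; mL=-117/80, mR=-9/40; mL+mR=-27/16 → advance -1; mR−mL=99/80 → turn +1·90°
n=3: pose=(-3,-5,S); sL=18/5, sR=2; mL=-19/5, mR=-8/5; mL+mR=-27/5 → advance -1; mR−mL=11/5 → turn +1·90°
n=4: pose=(-3,-4,E); sL=45/29, sR=45/17; mL=-3375/986, mR=540/493; mL+mR=-135/58 → advance -1; mR−mL=4455/986 → turn +1·90°
n=5: pose=(-4,-4,N); sL=90/113, sR=90/89; mL=-14175/10057, mR=2160/10057; mL+mR=-135/113 → advance -1; mR−mL=16335/10057 → turn +1·90°
n=6: pose=(-4,-5,W); sL=9/8, sR=9/10; mL=-117/80, mR=-9/40; mL+mR=-27/16 → advance -1; mR−mL=99/80 → turn +1·90°

0 45/29 45/17 -3375/986 540/493 -3 -4 E
1 90/113 90/89 -14175/10057 2160/10057 -4 -4 N
2 9/8 9/10 -117/80 -9/40 -4 -5 W
3 18/5 2 -19/5 -8/5 -3 -5 S
4 45/29 45/17 -3375/986 540/493 -3 -4 E
5 90/113 90/89 -14175/10057 2160/10057 -4 -4 N
6 9/8 9/10 -117/80 -9/40 -4 -5 W
final -3 -5 S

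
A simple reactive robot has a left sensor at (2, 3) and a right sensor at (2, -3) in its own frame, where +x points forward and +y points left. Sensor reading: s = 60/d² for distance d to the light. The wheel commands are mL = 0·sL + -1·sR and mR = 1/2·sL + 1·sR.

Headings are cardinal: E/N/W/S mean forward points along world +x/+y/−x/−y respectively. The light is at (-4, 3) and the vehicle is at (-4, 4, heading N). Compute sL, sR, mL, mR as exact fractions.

left sensor world pos  = (-7, 6); dL² = 18
right sensor world pos = (-1, 6); dR² = 18
sL = 60/18 = 10/3
sR = 60/18 = 10/3
mL = 0·sL + -1·sR = -10/3
mR = 1/2·sL + 1·sR = 5

10/3 10/3 -10/3 5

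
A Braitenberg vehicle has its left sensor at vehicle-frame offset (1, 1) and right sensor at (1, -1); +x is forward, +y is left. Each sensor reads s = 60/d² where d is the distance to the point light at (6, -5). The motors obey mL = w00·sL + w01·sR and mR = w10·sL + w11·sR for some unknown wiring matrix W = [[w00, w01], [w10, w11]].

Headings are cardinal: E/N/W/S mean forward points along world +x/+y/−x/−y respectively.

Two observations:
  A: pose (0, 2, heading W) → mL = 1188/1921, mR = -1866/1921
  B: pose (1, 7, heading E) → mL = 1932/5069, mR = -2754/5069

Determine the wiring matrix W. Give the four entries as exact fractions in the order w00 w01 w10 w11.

obs A: pose=(0,2,W) → sL=12/17, sR=60/113, mL=1188/1921, mR=-1866/1921
obs B: pose=(1,7,E) → sL=12/37, sR=60/137, mL=1932/5069, mR=-2754/5069
sensor matrix S = [[12/17, 60/113], [12/37, 60/137]]; det S = 1333440/9737549
solve [mL_A; mL_B] = S·[w00; w01] and [mR_A; mR_B] = S·[w10; w11]:
  w00 = 1/2, w01 = 1/2, w10 = -1, w11 = -1/2

1/2 1/2 -1 -1/2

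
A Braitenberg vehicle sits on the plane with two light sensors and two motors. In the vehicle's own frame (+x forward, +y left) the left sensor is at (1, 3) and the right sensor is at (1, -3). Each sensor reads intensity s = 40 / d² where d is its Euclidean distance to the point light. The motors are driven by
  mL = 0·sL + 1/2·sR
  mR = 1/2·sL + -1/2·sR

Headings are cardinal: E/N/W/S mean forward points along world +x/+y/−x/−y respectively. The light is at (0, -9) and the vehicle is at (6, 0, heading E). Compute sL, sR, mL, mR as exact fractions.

left sensor world pos  = (7, 3); dL² = 193
right sensor world pos = (7, -3); dR² = 85
sL = 40/193 = 40/193
sR = 40/85 = 8/17
mL = 0·sL + 1/2·sR = 4/17
mR = 1/2·sL + -1/2·sR = -432/3281

40/193 8/17 4/17 -432/3281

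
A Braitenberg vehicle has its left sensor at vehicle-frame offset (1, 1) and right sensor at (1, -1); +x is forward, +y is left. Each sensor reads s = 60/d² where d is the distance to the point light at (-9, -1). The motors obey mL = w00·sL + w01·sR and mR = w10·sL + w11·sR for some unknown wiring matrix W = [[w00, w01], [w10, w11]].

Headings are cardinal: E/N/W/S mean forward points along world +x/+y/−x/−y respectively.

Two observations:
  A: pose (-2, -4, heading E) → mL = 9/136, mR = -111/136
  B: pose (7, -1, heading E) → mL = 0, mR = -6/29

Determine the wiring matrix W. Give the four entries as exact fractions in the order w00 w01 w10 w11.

1/2 -1/2 -1/2 -1/2

obs A: pose=(-2,-4,E) → sL=15/17, sR=3/4, mL=9/136, mR=-111/136
obs B: pose=(7,-1,E) → sL=6/29, sR=6/29, mL=0, mR=-6/29
sensor matrix S = [[15/17, 3/4], [6/29, 6/29]]; det S = 27/986
solve [mL_A; mL_B] = S·[w00; w01] and [mR_A; mR_B] = S·[w10; w11]:
  w00 = 1/2, w01 = -1/2, w10 = -1/2, w11 = -1/2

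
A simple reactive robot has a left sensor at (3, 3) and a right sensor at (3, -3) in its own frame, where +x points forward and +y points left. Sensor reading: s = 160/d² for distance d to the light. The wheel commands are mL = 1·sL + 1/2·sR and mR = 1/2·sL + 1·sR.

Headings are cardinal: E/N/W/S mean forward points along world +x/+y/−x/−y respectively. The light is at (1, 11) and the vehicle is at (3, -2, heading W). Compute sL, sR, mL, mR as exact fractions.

160/257 160/101 36720/25957 49200/25957

left sensor world pos  = (0, -5); dL² = 257
right sensor world pos = (0, 1); dR² = 101
sL = 160/257 = 160/257
sR = 160/101 = 160/101
mL = 1·sL + 1/2·sR = 36720/25957
mR = 1/2·sL + 1·sR = 49200/25957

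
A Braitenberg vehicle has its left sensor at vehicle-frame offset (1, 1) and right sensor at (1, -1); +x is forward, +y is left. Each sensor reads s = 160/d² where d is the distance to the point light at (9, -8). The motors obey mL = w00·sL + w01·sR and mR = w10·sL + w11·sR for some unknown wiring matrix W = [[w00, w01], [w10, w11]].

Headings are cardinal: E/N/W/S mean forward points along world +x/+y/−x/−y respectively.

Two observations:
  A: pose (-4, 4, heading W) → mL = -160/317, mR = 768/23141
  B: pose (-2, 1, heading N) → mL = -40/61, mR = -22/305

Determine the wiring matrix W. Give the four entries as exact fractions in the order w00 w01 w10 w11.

obs A: pose=(-4,4,W) → sL=160/317, sR=32/73, mL=-160/317, mR=768/23141
obs B: pose=(-2,1,N) → sL=40/61, sR=4/5, mL=-40/61, mR=-22/305
sensor matrix S = [[160/317, 32/73], [40/61, 4/5]]; det S = 164224/1411601
solve [mL_A; mL_B] = S·[w00; w01] and [mR_A; mR_B] = S·[w10; w11]:
  w00 = -1, w01 = 0, w10 = 1/2, w11 = -1/2

-1 0 1/2 -1/2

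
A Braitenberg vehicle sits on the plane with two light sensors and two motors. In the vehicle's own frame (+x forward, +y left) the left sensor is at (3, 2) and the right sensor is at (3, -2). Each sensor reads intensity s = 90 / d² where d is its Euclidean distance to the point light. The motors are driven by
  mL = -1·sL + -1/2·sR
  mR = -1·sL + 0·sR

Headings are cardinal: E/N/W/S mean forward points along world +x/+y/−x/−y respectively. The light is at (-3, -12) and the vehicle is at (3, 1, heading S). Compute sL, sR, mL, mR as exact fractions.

left sensor world pos  = (5, -2); dL² = 164
right sensor world pos = (1, -2); dR² = 116
sL = 90/164 = 45/82
sR = 90/116 = 45/58
mL = -1·sL + -1/2·sR = -4455/4756
mR = -1·sL + 0·sR = -45/82

45/82 45/58 -4455/4756 -45/82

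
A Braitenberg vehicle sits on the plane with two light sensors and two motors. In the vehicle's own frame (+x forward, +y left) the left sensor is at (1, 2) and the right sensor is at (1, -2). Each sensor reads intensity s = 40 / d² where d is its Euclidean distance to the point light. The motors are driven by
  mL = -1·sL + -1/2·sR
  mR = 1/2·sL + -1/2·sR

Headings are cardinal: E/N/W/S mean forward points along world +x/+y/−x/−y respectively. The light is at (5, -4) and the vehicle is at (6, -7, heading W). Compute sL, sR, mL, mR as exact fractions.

8/5 40 -108/5 -96/5

left sensor world pos  = (5, -9); dL² = 25
right sensor world pos = (5, -5); dR² = 1
sL = 40/25 = 8/5
sR = 40/1 = 40
mL = -1·sL + -1/2·sR = -108/5
mR = 1/2·sL + -1/2·sR = -96/5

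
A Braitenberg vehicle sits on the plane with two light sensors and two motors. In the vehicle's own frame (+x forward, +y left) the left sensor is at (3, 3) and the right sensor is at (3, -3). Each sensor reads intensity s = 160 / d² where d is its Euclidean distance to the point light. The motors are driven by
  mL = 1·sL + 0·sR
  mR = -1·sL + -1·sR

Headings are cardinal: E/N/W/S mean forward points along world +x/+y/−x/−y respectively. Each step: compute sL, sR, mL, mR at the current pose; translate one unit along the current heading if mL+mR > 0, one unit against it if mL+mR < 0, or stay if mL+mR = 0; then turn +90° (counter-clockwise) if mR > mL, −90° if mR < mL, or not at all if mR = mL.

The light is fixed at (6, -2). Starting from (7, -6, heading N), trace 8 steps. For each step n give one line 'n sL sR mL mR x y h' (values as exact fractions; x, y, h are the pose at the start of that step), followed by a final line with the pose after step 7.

n=0: pose=(7,-6,N); sL=32, sR=160/17; mL=32, mR=-704/17; mL+mR=-160/17 → advance -1; mR−mL=-1248/17 → turn -1·90°
n=1: pose=(7,-7,E); sL=8, sR=2; mL=8, mR=-10; mL+mR=-2 → advance -1; mR−mL=-18 → turn -1·90°
n=2: pose=(6,-7,S); sL=160/73, sR=160/73; mL=160/73, mR=-320/73; mL+mR=-160/73 → advance -1; mR−mL=-480/73 → turn -1·90°
n=3: pose=(6,-6,W); sL=80/29, sR=16; mL=80/29, mR=-544/29; mL+mR=-16 → advance -1; mR−mL=-624/29 → turn -1·90°
n=4: pose=(7,-6,N); sL=32, sR=160/17; mL=32, mR=-704/17; mL+mR=-160/17 → advance -1; mR−mL=-1248/17 → turn -1·90°
n=5: pose=(7,-7,E); sL=8, sR=2; mL=8, mR=-10; mL+mR=-2 → advance -1; mR−mL=-18 → turn -1·90°
n=6: pose=(6,-7,S); sL=160/73, sR=160/73; mL=160/73, mR=-320/73; mL+mR=-160/73 → advance -1; mR−mL=-480/73 → turn -1·90°
n=7: pose=(6,-6,W); sL=80/29, sR=16; mL=80/29, mR=-544/29; mL+mR=-16 → advance -1; mR−mL=-624/29 → turn -1·90°

0 32 160/17 32 -704/17 7 -6 N
1 8 2 8 -10 7 -7 E
2 160/73 160/73 160/73 -320/73 6 -7 S
3 80/29 16 80/29 -544/29 6 -6 W
4 32 160/17 32 -704/17 7 -6 N
5 8 2 8 -10 7 -7 E
6 160/73 160/73 160/73 -320/73 6 -7 S
7 80/29 16 80/29 -544/29 6 -6 W
final 7 -6 N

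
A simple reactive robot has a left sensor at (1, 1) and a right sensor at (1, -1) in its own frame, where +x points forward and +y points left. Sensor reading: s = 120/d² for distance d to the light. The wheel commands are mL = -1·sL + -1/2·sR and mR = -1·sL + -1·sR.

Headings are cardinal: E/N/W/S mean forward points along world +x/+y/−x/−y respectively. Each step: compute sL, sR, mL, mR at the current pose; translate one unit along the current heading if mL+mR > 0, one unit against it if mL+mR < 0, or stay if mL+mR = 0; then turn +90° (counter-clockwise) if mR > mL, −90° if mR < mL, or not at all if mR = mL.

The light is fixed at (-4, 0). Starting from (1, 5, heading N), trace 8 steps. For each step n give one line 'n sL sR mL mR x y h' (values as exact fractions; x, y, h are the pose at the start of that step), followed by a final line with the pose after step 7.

0 30/13 5/3 -245/78 -155/39 1 5 N
1 120/61 8/3 -604/183 -848/183 1 4 E
2 60/17 20/3 -350/51 -520/51 0 4 S
3 24/5 8/3 -92/15 -112/15 0 5 W
4 30/13 5/3 -245/78 -155/39 1 5 N
5 120/61 8/3 -604/183 -848/183 1 4 E
6 60/17 20/3 -350/51 -520/51 0 4 S
7 24/5 8/3 -92/15 -112/15 0 5 W
final 1 5 N

n=0: pose=(1,5,N); sL=30/13, sR=5/3; mL=-245/78, mR=-155/39; mL+mR=-185/26 → advance -1; mR−mL=-5/6 → turn -1·90°
n=1: pose=(1,4,E); sL=120/61, sR=8/3; mL=-604/183, mR=-848/183; mL+mR=-484/61 → advance -1; mR−mL=-4/3 → turn -1·90°
n=2: pose=(0,4,S); sL=60/17, sR=20/3; mL=-350/51, mR=-520/51; mL+mR=-290/17 → advance -1; mR−mL=-10/3 → turn -1·90°
n=3: pose=(0,5,W); sL=24/5, sR=8/3; mL=-92/15, mR=-112/15; mL+mR=-68/5 → advance -1; mR−mL=-4/3 → turn -1·90°
n=4: pose=(1,5,N); sL=30/13, sR=5/3; mL=-245/78, mR=-155/39; mL+mR=-185/26 → advance -1; mR−mL=-5/6 → turn -1·90°
n=5: pose=(1,4,E); sL=120/61, sR=8/3; mL=-604/183, mR=-848/183; mL+mR=-484/61 → advance -1; mR−mL=-4/3 → turn -1·90°
n=6: pose=(0,4,S); sL=60/17, sR=20/3; mL=-350/51, mR=-520/51; mL+mR=-290/17 → advance -1; mR−mL=-10/3 → turn -1·90°
n=7: pose=(0,5,W); sL=24/5, sR=8/3; mL=-92/15, mR=-112/15; mL+mR=-68/5 → advance -1; mR−mL=-4/3 → turn -1·90°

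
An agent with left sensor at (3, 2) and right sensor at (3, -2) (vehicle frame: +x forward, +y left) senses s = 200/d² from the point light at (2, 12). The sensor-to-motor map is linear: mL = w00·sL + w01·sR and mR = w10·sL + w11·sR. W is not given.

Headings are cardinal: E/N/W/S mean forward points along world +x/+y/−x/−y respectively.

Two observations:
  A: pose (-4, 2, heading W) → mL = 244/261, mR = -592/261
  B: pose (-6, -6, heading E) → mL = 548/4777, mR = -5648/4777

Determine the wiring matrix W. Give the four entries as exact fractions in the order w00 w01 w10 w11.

-1/2 1 -1 -1

obs A: pose=(-4,2,W) → sL=8/9, sR=40/29, mL=244/261, mR=-592/261
obs B: pose=(-6,-6,E) → sL=200/281, sR=8/17, mL=548/4777, mR=-5648/4777
sensor matrix S = [[8/9, 40/29], [200/281, 8/17]]; det S = -702464/1246797
solve [mL_A; mL_B] = S·[w00; w01] and [mR_A; mR_B] = S·[w10; w11]:
  w00 = -1/2, w01 = 1, w10 = -1, w11 = -1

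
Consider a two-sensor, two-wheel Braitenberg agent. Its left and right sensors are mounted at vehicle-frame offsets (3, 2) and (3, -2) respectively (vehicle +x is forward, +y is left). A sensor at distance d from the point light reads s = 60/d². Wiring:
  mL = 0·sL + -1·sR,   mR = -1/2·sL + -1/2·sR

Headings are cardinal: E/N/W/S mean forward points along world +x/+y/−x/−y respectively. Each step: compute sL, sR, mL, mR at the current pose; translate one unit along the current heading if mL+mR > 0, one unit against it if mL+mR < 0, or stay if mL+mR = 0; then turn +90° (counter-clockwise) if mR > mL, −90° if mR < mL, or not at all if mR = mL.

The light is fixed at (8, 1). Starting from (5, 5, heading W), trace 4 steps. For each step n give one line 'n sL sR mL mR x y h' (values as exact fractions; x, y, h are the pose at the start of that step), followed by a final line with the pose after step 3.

n=0: pose=(5,5,W); sL=3/2, sR=5/6; mL=-5/6, mR=-7/6; mL+mR=-2 → advance -1; mR−mL=-1/3 → turn -1·90°
n=1: pose=(6,5,N); sL=12/13, sR=60/49; mL=-60/49, mR=-684/637; mL+mR=-1464/637 → advance -1; mR−mL=96/637 → turn +1·90°
n=2: pose=(6,4,W); sL=30/13, sR=6/5; mL=-6/5, mR=-114/65; mL+mR=-192/65 → advance -1; mR−mL=-36/65 → turn -1·90°
n=3: pose=(7,4,N); sL=4/3, sR=60/37; mL=-60/37, mR=-164/111; mL+mR=-344/111 → advance -1; mR−mL=16/111 → turn +1·90°

0 3/2 5/6 -5/6 -7/6 5 5 W
1 12/13 60/49 -60/49 -684/637 6 5 N
2 30/13 6/5 -6/5 -114/65 6 4 W
3 4/3 60/37 -60/37 -164/111 7 4 N
final 7 3 W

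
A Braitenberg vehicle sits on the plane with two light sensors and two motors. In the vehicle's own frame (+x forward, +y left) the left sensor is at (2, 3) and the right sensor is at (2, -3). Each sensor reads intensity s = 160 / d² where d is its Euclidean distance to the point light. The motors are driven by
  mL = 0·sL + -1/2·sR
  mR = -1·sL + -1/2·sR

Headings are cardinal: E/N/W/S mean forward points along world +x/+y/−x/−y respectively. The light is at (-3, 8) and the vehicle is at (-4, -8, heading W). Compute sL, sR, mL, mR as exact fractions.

16/37 80/89 -40/89 -2904/3293

left sensor world pos  = (-6, -11); dL² = 370
right sensor world pos = (-6, -5); dR² = 178
sL = 160/370 = 16/37
sR = 160/178 = 80/89
mL = 0·sL + -1/2·sR = -40/89
mR = -1·sL + -1/2·sR = -2904/3293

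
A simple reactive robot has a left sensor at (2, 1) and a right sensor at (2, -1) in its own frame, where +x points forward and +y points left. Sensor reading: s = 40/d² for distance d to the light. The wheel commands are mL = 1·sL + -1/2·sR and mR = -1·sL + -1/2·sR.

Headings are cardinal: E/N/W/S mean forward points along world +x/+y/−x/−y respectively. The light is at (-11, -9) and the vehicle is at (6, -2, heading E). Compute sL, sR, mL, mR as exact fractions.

left sensor world pos  = (8, -1); dL² = 425
right sensor world pos = (8, -3); dR² = 397
sL = 40/425 = 8/85
sR = 40/397 = 40/397
mL = 1·sL + -1/2·sR = 1476/33745
mR = -1·sL + -1/2·sR = -4876/33745

8/85 40/397 1476/33745 -4876/33745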